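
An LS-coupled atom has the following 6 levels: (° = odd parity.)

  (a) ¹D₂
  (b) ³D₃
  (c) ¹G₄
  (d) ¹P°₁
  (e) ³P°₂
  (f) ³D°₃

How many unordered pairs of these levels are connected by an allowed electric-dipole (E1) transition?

3

(a)–(b): forbidden (parity, ΔS).
(a)–(c): forbidden (parity, ΔL, ΔJ).
(a)–(d): allowed.
(a)–(e): forbidden (ΔS).
(a)–(f): forbidden (ΔS).
(b)–(c): forbidden (parity, ΔS, ΔL).
(b)–(d): forbidden (ΔS, ΔJ).
(b)–(e): allowed.
(b)–(f): allowed.
(c)–(d): forbidden (ΔL, ΔJ).
(c)–(e): forbidden (ΔS, ΔL, ΔJ).
(c)–(f): forbidden (ΔS, ΔL).
(d)–(e): forbidden (parity, ΔS).
(d)–(f): forbidden (parity, ΔS, ΔJ).
(e)–(f): forbidden (parity).
Allowed pairs: 3 of 15.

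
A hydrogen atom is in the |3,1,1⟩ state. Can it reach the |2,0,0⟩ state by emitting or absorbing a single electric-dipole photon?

allowed

Initial l = 1, final l = 0, so Δl = -1. E1 requires Δl = ±1: passes.
Δm_l = 0 − (1) = -1. E1 requires Δm_l = 0, ±1: passes.
All E1 selection rules are satisfied.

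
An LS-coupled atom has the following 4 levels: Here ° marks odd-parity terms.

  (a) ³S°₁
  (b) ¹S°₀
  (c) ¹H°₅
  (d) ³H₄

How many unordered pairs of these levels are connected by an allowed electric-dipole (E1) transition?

0

(a)–(b): forbidden (parity, ΔS, ΔL).
(a)–(c): forbidden (parity, ΔS, ΔL, ΔJ).
(a)–(d): forbidden (ΔL, ΔJ).
(b)–(c): forbidden (parity, ΔL, ΔJ).
(b)–(d): forbidden (ΔS, ΔL, ΔJ).
(c)–(d): forbidden (ΔS).
Allowed pairs: 0 of 6.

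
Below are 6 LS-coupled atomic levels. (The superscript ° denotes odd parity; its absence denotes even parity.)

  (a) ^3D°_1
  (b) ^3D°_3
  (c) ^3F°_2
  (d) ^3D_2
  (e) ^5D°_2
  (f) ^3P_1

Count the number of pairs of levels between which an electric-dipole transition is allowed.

(a)–(b): forbidden (parity, ΔJ).
(a)–(c): forbidden (parity).
(a)–(d): allowed.
(a)–(e): forbidden (parity, ΔS).
(a)–(f): allowed.
(b)–(c): forbidden (parity).
(b)–(d): allowed.
(b)–(e): forbidden (parity, ΔS).
(b)–(f): forbidden (ΔJ).
(c)–(d): allowed.
(c)–(e): forbidden (parity, ΔS).
(c)–(f): forbidden (ΔL).
(d)–(e): forbidden (ΔS).
(d)–(f): forbidden (parity).
(e)–(f): forbidden (ΔS).
Allowed pairs: 4 of 15.

4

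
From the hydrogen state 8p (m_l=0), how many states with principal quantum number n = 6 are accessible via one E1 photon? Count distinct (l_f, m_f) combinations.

4

E1 requires Δl = ±1, so l_f ∈ {0, 2}; with 0 ≤ l_f ≤ n_f−1 = 5, the allowed l_f values are {0, 2}.
For l_f = 0: m_f ∈ {m_i−1, m_i, m_i+1} ∩ [−0, 0] = {0} → 1 state.
For l_f = 2: m_f ∈ {m_i−1, m_i, m_i+1} ∩ [−2, 2] = {-1, 0, 1} → 3 states.
Total: 4.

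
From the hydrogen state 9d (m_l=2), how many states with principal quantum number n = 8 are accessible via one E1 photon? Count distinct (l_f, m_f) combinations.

4

E1 requires Δl = ±1, so l_f ∈ {1, 3}; with 0 ≤ l_f ≤ n_f−1 = 7, the allowed l_f values are {1, 3}.
For l_f = 1: m_f ∈ {m_i−1, m_i, m_i+1} ∩ [−1, 1] = {1} → 1 state.
For l_f = 3: m_f ∈ {m_i−1, m_i, m_i+1} ∩ [−3, 3] = {1, 2, 3} → 3 states.
Total: 4.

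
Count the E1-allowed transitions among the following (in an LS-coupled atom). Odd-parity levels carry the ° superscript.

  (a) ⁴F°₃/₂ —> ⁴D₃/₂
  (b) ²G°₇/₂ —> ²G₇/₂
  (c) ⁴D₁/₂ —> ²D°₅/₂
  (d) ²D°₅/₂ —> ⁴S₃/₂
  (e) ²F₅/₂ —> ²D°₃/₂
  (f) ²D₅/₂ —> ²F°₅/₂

4

(a) allowed
(b) allowed
(c) forbidden (ΔS, ΔJ fail)
(d) forbidden (ΔS, ΔL fail)
(e) allowed
(f) allowed
Total allowed: 4 of 6.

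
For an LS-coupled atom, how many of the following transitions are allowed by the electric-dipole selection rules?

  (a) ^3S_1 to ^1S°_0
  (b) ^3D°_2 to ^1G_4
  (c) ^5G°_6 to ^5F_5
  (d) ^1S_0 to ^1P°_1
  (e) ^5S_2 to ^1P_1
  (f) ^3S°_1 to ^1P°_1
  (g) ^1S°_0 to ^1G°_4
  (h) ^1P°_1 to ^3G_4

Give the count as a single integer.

2

(a) forbidden (ΔS, ΔL fail)
(b) forbidden (ΔS, ΔL, ΔJ fail)
(c) allowed
(d) allowed
(e) forbidden (parity, ΔS fail)
(f) forbidden (parity, ΔS fail)
(g) forbidden (parity, ΔL, ΔJ fail)
(h) forbidden (ΔS, ΔL, ΔJ fail)
Total allowed: 2 of 8.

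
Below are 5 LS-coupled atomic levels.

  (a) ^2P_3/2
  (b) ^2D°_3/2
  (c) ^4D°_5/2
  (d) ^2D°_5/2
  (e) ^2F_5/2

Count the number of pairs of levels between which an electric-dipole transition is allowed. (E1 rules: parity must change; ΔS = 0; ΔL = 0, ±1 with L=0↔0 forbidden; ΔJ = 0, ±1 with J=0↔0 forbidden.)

4

(a)–(b): allowed.
(a)–(c): forbidden (ΔS).
(a)–(d): allowed.
(a)–(e): forbidden (parity, ΔL).
(b)–(c): forbidden (parity, ΔS).
(b)–(d): forbidden (parity).
(b)–(e): allowed.
(c)–(d): forbidden (parity, ΔS).
(c)–(e): forbidden (ΔS).
(d)–(e): allowed.
Allowed pairs: 4 of 10.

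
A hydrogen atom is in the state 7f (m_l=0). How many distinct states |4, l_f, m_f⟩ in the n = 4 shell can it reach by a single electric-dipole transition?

3

E1 requires Δl = ±1, so l_f ∈ {2, 4}; with 0 ≤ l_f ≤ n_f−1 = 3, the allowed l_f values are {2}.
For l_f = 2: m_f ∈ {m_i−1, m_i, m_i+1} ∩ [−2, 2] = {-1, 0, 1} → 3 states.
Total: 3.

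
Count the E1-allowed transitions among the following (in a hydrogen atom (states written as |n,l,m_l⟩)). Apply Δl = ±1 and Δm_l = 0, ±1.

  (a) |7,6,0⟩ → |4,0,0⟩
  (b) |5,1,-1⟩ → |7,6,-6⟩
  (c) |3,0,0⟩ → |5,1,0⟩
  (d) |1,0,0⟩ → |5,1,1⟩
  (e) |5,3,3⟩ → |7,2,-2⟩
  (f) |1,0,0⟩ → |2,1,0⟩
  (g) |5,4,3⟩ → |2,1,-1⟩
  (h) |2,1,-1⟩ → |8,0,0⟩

(a) forbidden — Δl = -6 (E1 requires Δl = ±1)
(b) forbidden — Δl = +5 (E1 requires Δl = ±1); Δm_l = -5 (E1 requires Δm_l = 0, ±1)
(c) allowed
(d) allowed
(e) forbidden — Δm_l = -5 (E1 requires Δm_l = 0, ±1)
(f) allowed
(g) forbidden — Δl = -3 (E1 requires Δl = ±1); Δm_l = -4 (E1 requires Δm_l = 0, ±1)
(h) allowed
Total allowed: 4 of 8.

4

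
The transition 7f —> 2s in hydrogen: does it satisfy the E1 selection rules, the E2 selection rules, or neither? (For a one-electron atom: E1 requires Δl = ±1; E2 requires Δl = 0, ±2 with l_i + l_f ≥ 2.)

Δl = 0 − 3 = -3; l_i + l_f = 3.
E1 (Δl = ±1): not satisfied.
E2 (Δl = 0,±2, l_i+l_f ≥ 2): not satisfied.

neither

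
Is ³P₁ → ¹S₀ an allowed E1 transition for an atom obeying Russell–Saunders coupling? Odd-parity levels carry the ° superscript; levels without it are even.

Reading off the term symbols: S 1→0, L 1→0, J 1→0, parity even→even.
Parity must change: even → even — fails.
ΔJ = 0, ±1 (not J=0↔0): J: 1 → 0, ΔJ = -1 — ok.
ΔS = 0: S: 1 → 0 — fails.
ΔL = 0, ±1 (not L=0↔0): L: 1 → 0, ΔL = -1 — ok.
Rule(s) violated: parity, ΔS.

forbidden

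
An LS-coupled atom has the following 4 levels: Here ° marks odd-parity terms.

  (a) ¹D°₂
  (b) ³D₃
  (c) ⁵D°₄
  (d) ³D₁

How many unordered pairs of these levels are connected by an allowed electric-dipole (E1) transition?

(a)–(b): forbidden (ΔS).
(a)–(c): forbidden (parity, ΔS, ΔJ).
(a)–(d): forbidden (ΔS).
(b)–(c): forbidden (ΔS).
(b)–(d): forbidden (parity, ΔJ).
(c)–(d): forbidden (ΔS, ΔJ).
Allowed pairs: 0 of 6.

0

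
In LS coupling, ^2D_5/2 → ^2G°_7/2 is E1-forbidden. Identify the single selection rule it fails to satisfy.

the ΔL = 0, ±1 rule

Reading off the term symbols: S 1/2→1/2, L 2→4, J 5/2→7/2, parity even→odd.
Parity must change: even → odd — satisfied.
ΔS = 0: S: 1/2 → 1/2 — satisfied.
ΔL = 0, ±1 (not L=0↔0): L: 2 → 4, ΔL = +2 — violated.
ΔJ = 0, ±1 (not J=0↔0): J: 5/2 → 7/2, ΔJ = +1 — satisfied.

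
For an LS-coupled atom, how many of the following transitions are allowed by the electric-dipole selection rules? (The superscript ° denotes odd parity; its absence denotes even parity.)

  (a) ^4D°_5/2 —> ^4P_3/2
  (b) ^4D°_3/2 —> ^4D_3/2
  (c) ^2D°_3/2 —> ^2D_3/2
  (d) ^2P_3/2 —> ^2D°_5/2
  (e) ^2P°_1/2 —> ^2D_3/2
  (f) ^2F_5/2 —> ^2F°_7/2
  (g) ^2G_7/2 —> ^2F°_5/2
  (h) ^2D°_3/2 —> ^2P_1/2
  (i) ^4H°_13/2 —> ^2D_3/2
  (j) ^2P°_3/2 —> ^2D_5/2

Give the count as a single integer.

(a) allowed
(b) allowed
(c) allowed
(d) allowed
(e) allowed
(f) allowed
(g) allowed
(h) allowed
(i) forbidden (ΔS, ΔL, ΔJ fail)
(j) allowed
Total allowed: 9 of 10.

9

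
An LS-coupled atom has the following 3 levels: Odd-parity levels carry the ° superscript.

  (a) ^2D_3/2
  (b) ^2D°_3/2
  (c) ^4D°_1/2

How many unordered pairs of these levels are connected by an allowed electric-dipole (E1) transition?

(a)–(b): allowed.
(a)–(c): forbidden (ΔS).
(b)–(c): forbidden (parity, ΔS).
Allowed pairs: 1 of 3.

1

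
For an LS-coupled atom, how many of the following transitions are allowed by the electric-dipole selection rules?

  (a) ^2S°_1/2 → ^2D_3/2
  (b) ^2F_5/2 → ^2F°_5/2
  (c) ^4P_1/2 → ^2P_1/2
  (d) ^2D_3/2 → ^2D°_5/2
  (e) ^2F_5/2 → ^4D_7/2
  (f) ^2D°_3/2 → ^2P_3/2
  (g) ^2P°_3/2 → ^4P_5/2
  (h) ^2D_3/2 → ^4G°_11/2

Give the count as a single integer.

3

(a) forbidden (ΔL fails)
(b) allowed
(c) forbidden (parity, ΔS fail)
(d) allowed
(e) forbidden (parity, ΔS fail)
(f) allowed
(g) forbidden (ΔS fails)
(h) forbidden (ΔS, ΔL, ΔJ fail)
Total allowed: 3 of 8.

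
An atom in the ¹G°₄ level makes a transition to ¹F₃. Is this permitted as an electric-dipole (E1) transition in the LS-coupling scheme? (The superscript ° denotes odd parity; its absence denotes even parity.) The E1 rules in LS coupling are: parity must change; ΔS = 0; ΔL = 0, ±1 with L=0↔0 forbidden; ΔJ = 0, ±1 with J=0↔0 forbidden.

allowed

Initial level: S=0, L=4, J=4, parity odd. Final level: S=0, L=3, J=3, parity even.
Parity must change: odd → even — ok.
ΔS = 0: S: 0 → 0 — ok.
ΔL = 0, ±1 (not L=0↔0): L: 4 → 3, ΔL = -1 — ok.
ΔJ = 0, ±1 (not J=0↔0): J: 4 → 3, ΔJ = -1 — ok.
All four E1 rules are satisfied.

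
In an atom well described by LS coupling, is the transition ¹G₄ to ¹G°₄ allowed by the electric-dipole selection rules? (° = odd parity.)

allowed

Reading off the term symbols: S 0→0, L 4→4, J 4→4, parity even→odd.
ΔS = 0: S: 0 → 0 — ok.
ΔJ = 0, ±1 (not J=0↔0): J: 4 → 4, ΔJ = +0 — ok.
Parity must change: even → odd — ok.
ΔL = 0, ±1 (not L=0↔0): L: 4 → 4, ΔL = +0 — ok.
All four E1 rules are satisfied.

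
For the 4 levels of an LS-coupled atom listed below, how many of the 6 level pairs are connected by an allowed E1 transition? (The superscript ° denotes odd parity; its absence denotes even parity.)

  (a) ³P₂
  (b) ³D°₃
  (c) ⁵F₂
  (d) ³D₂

(a)–(b): allowed.
(a)–(c): forbidden (parity, ΔS, ΔL).
(a)–(d): forbidden (parity).
(b)–(c): forbidden (ΔS).
(b)–(d): allowed.
(c)–(d): forbidden (parity, ΔS).
Allowed pairs: 2 of 6.

2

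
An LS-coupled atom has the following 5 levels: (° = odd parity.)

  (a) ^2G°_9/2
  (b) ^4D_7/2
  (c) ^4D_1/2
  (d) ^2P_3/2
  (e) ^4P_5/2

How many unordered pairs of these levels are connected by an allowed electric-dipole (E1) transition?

0

(a)–(b): forbidden (ΔS, ΔL).
(a)–(c): forbidden (ΔS, ΔL, ΔJ).
(a)–(d): forbidden (ΔL, ΔJ).
(a)–(e): forbidden (ΔS, ΔL, ΔJ).
(b)–(c): forbidden (parity, ΔJ).
(b)–(d): forbidden (parity, ΔS, ΔJ).
(b)–(e): forbidden (parity).
(c)–(d): forbidden (parity, ΔS).
(c)–(e): forbidden (parity, ΔJ).
(d)–(e): forbidden (parity, ΔS).
Allowed pairs: 0 of 10.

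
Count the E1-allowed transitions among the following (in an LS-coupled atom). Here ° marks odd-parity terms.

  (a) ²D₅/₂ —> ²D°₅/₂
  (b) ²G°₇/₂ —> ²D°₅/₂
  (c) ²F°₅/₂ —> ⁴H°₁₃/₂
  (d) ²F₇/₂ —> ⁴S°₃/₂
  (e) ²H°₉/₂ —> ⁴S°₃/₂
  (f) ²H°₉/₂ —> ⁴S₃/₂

1

(a) allowed
(b) forbidden (parity, ΔL fail)
(c) forbidden (parity, ΔS, ΔL, ΔJ fail)
(d) forbidden (ΔS, ΔL, ΔJ fail)
(e) forbidden (parity, ΔS, ΔL, ΔJ fail)
(f) forbidden (ΔS, ΔL, ΔJ fail)
Total allowed: 1 of 6.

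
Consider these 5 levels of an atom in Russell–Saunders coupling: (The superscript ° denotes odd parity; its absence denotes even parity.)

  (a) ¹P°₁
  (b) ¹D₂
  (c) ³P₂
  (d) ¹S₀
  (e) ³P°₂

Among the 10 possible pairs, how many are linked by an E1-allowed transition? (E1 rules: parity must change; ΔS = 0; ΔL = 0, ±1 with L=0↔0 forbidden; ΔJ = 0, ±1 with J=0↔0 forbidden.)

3

(a)–(b): allowed.
(a)–(c): forbidden (ΔS).
(a)–(d): allowed.
(a)–(e): forbidden (parity, ΔS).
(b)–(c): forbidden (parity, ΔS).
(b)–(d): forbidden (parity, ΔL, ΔJ).
(b)–(e): forbidden (ΔS).
(c)–(d): forbidden (parity, ΔS, ΔJ).
(c)–(e): allowed.
(d)–(e): forbidden (ΔS, ΔJ).
Allowed pairs: 3 of 10.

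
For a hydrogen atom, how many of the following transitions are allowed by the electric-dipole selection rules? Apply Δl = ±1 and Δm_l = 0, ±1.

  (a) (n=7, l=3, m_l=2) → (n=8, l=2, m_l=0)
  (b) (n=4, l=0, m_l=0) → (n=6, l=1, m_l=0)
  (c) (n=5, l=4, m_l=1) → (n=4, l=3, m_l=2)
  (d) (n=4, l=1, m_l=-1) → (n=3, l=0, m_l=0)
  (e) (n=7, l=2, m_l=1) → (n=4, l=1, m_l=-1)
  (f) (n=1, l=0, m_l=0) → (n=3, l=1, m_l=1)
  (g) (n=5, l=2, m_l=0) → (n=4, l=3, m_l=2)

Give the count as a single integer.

(a) forbidden — Δm_l = -2 (E1 requires Δm_l = 0, ±1)
(b) allowed
(c) allowed
(d) allowed
(e) forbidden — Δm_l = -2 (E1 requires Δm_l = 0, ±1)
(f) allowed
(g) forbidden — Δm_l = +2 (E1 requires Δm_l = 0, ±1)
Total allowed: 4 of 7.

4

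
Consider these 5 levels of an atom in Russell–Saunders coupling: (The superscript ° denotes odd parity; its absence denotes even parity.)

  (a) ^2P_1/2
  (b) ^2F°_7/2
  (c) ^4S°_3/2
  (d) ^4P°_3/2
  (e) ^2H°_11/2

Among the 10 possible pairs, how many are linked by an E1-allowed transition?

(a)–(b): forbidden (ΔL, ΔJ).
(a)–(c): forbidden (ΔS).
(a)–(d): forbidden (ΔS).
(a)–(e): forbidden (ΔL, ΔJ).
(b)–(c): forbidden (parity, ΔS, ΔL, ΔJ).
(b)–(d): forbidden (parity, ΔS, ΔL, ΔJ).
(b)–(e): forbidden (parity, ΔL, ΔJ).
(c)–(d): forbidden (parity).
(c)–(e): forbidden (parity, ΔS, ΔL, ΔJ).
(d)–(e): forbidden (parity, ΔS, ΔL, ΔJ).
Allowed pairs: 0 of 10.

0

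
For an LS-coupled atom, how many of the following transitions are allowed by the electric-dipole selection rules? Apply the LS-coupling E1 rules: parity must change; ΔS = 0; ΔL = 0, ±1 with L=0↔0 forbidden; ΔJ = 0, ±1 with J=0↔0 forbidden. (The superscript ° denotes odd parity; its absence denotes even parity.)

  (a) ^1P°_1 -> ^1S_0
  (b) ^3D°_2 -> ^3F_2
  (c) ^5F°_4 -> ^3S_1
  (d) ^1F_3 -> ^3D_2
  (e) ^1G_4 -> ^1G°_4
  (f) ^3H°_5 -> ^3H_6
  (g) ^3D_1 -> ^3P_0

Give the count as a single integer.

4

(a) allowed
(b) allowed
(c) forbidden (ΔS, ΔL, ΔJ fail)
(d) forbidden (parity, ΔS fail)
(e) allowed
(f) allowed
(g) forbidden (parity fails)
Total allowed: 4 of 7.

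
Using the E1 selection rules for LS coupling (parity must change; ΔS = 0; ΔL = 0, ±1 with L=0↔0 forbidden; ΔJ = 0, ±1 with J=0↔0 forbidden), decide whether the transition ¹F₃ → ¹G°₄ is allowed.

allowed

Initial level: S=0, L=3, J=3, parity even. Final level: S=0, L=4, J=4, parity odd.
ΔJ = 0, ±1 (not J=0↔0): J: 3 → 4, ΔJ = +1 — ✓.
ΔS = 0: S: 0 → 0 — ✓.
ΔL = 0, ±1 (not L=0↔0): L: 3 → 4, ΔL = +1 — ✓.
Parity must change: even → odd — ✓.
All four E1 rules are satisfied.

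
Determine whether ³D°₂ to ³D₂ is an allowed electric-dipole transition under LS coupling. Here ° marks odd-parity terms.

allowed

Reading off the term symbols: S 1→1, L 2→2, J 2→2, parity odd→even.
ΔL = 0, ±1 (not L=0↔0): L: 2 → 2, ΔL = +0 — passes.
ΔS = 0: S: 1 → 1 — passes.
Parity must change: odd → even — passes.
ΔJ = 0, ±1 (not J=0↔0): J: 2 → 2, ΔJ = +0 — passes.
All four E1 rules are satisfied.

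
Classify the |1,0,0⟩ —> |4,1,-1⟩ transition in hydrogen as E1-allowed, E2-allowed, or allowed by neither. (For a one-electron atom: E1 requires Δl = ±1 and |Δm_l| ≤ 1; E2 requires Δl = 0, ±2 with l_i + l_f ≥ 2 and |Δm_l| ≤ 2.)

Δl = 1 − 0 = +1; l_i + l_f = 1.
Δm_l = -1.
E1 (Δl = ±1, |Δm_l| ≤ 1): satisfied.
E2 (Δl = 0,±2, l_i+l_f ≥ 2, |Δm_l| ≤ 2): not satisfied.

E1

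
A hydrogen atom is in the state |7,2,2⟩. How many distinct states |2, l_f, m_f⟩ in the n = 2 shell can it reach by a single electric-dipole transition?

1

E1 requires Δl = ±1, so l_f ∈ {1, 3}; with 0 ≤ l_f ≤ n_f−1 = 1, the allowed l_f values are {1}.
For l_f = 1: m_f ∈ {m_i−1, m_i, m_i+1} ∩ [−1, 1] = {1} → 1 state.
Total: 1.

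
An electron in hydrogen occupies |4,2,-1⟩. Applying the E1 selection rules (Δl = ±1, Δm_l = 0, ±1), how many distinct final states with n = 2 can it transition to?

E1 requires Δl = ±1, so l_f ∈ {1, 3}; with 0 ≤ l_f ≤ n_f−1 = 1, the allowed l_f values are {1}.
For l_f = 1: m_f ∈ {m_i−1, m_i, m_i+1} ∩ [−1, 1] = {-1, 0} → 2 states.
Total: 2.

2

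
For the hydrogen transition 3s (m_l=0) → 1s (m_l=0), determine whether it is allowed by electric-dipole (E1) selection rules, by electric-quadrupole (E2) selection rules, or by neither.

Δl = 0 − 0 = +0; l_i + l_f = 0.
Δm_l = +0.
E1 (Δl = ±1, |Δm_l| ≤ 1): not satisfied.
E2 (Δl = 0,±2, l_i+l_f ≥ 2, |Δm_l| ≤ 2): not satisfied.

neither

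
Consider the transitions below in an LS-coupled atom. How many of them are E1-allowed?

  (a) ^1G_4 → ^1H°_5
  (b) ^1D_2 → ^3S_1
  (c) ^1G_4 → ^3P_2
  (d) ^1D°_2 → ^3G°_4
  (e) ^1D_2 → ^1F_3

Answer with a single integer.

1

(a) allowed
(b) forbidden (parity, ΔS, ΔL fail)
(c) forbidden (parity, ΔS, ΔL, ΔJ fail)
(d) forbidden (parity, ΔS, ΔL, ΔJ fail)
(e) forbidden (parity fails)
Total allowed: 1 of 5.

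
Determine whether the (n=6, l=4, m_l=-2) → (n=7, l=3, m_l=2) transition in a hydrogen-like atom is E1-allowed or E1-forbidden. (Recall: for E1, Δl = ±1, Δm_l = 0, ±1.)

Δl = 3 − 4 = -1; the E1 rule Δl = ±1 is passes.
m_l: -2 → 2 (Δm_l = +4). |Δm_l| ≤ 1 fails.
The transition is electric-dipole forbidden.

forbidden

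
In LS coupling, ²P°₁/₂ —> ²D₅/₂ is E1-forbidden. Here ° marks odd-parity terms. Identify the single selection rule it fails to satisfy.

Parity must change: odd → even — passes.
ΔS = 0: S: 1/2 → 1/2 — passes.
ΔL = 0, ±1 (not L=0↔0): L: 1 → 2, ΔL = +1 — passes.
ΔJ = 0, ±1 (not J=0↔0): J: 1/2 → 5/2, ΔJ = +2 — fails.

the ΔJ = 0, ±1 rule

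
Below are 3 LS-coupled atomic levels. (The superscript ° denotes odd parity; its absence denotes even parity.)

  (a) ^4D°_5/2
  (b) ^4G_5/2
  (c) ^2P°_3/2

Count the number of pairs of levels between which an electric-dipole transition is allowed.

(a)–(b): forbidden (ΔL).
(a)–(c): forbidden (parity, ΔS).
(b)–(c): forbidden (ΔS, ΔL).
Allowed pairs: 0 of 3.

0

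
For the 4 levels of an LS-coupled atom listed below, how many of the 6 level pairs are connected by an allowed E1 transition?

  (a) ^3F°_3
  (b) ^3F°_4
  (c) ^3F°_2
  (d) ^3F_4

(a)–(b): forbidden (parity).
(a)–(c): forbidden (parity).
(a)–(d): allowed.
(b)–(c): forbidden (parity, ΔJ).
(b)–(d): allowed.
(c)–(d): forbidden (ΔJ).
Allowed pairs: 2 of 6.

2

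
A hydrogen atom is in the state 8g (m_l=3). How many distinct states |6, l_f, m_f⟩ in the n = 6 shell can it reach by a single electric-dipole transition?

5

E1 requires Δl = ±1, so l_f ∈ {3, 5}; with 0 ≤ l_f ≤ n_f−1 = 5, the allowed l_f values are {3, 5}.
For l_f = 3: m_f ∈ {m_i−1, m_i, m_i+1} ∩ [−3, 3] = {2, 3} → 2 states.
For l_f = 5: m_f ∈ {m_i−1, m_i, m_i+1} ∩ [−5, 5] = {2, 3, 4} → 3 states.
Total: 5.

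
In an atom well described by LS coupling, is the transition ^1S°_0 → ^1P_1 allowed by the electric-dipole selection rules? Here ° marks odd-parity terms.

allowed

Reading off the term symbols: S 0→0, L 0→1, J 0→1, parity odd→even.
Parity must change: odd → even — satisfied.
ΔS = 0: S: 0 → 0 — satisfied.
ΔL = 0, ±1 (not L=0↔0): L: 0 → 1, ΔL = +1 — satisfied.
ΔJ = 0, ±1 (not J=0↔0): J: 0 → 1, ΔJ = +1 — satisfied.
All four E1 rules are satisfied.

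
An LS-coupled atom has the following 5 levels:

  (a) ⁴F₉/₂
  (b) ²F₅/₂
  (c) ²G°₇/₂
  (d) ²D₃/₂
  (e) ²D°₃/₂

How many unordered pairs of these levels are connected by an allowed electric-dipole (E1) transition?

3

(a)–(b): forbidden (parity, ΔS, ΔJ).
(a)–(c): forbidden (ΔS).
(a)–(d): forbidden (parity, ΔS, ΔJ).
(a)–(e): forbidden (ΔS, ΔJ).
(b)–(c): allowed.
(b)–(d): forbidden (parity).
(b)–(e): allowed.
(c)–(d): forbidden (ΔL, ΔJ).
(c)–(e): forbidden (parity, ΔL, ΔJ).
(d)–(e): allowed.
Allowed pairs: 3 of 10.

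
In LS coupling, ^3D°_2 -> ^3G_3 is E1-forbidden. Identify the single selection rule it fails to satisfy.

the ΔL = 0, ±1 rule

Initial level: S=1, L=2, J=2, parity odd. Final level: S=1, L=4, J=3, parity even.
Parity must change: odd → even — satisfied.
ΔS = 0: S: 1 → 1 — satisfied.
ΔL = 0, ±1 (not L=0↔0): L: 2 → 4, ΔL = +2 — violated.
ΔJ = 0, ±1 (not J=0↔0): J: 2 → 3, ΔJ = +1 — satisfied.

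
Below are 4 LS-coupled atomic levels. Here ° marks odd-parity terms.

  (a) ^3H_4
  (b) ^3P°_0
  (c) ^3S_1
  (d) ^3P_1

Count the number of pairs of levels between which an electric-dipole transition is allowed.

2

(a)–(b): forbidden (ΔL, ΔJ).
(a)–(c): forbidden (parity, ΔL, ΔJ).
(a)–(d): forbidden (parity, ΔL, ΔJ).
(b)–(c): allowed.
(b)–(d): allowed.
(c)–(d): forbidden (parity).
Allowed pairs: 2 of 6.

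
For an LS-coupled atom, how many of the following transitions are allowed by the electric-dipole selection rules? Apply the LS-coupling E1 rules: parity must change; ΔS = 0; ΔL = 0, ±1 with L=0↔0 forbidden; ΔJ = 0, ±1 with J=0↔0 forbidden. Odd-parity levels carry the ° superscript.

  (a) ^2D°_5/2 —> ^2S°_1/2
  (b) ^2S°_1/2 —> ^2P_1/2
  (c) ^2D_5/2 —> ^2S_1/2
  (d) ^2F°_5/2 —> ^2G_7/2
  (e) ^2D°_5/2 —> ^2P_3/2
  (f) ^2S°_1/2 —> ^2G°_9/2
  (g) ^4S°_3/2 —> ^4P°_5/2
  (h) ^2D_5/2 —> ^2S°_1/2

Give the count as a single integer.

(a) forbidden (parity, ΔL, ΔJ fail)
(b) allowed
(c) forbidden (parity, ΔL, ΔJ fail)
(d) allowed
(e) allowed
(f) forbidden (parity, ΔL, ΔJ fail)
(g) forbidden (parity fails)
(h) forbidden (ΔL, ΔJ fail)
Total allowed: 3 of 8.

3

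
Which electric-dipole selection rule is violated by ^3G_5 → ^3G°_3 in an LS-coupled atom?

the ΔJ = 0, ±1 rule

Reading off the term symbols: S 1→1, L 4→4, J 5→3, parity even→odd.
Parity must change: even → odd — ok.
ΔS = 0: S: 1 → 1 — ok.
ΔL = 0, ±1 (not L=0↔0): L: 4 → 4, ΔL = +0 — ok.
ΔJ = 0, ±1 (not J=0↔0): J: 5 → 3, ΔJ = -2 — fails.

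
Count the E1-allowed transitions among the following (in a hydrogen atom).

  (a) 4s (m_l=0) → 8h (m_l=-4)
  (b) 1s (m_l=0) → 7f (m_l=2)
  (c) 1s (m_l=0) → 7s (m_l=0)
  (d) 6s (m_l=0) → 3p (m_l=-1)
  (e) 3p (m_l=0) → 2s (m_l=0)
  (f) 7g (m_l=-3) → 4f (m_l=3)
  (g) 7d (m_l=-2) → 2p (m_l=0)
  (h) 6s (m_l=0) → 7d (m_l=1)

2

(a) forbidden — Δl = +5 (E1 requires Δl = ±1); Δm_l = -4 (E1 requires Δm_l = 0, ±1)
(b) forbidden — Δl = +3 (E1 requires Δl = ±1); Δm_l = +2 (E1 requires Δm_l = 0, ±1)
(c) forbidden — Δl = +0 (E1 requires Δl = ±1)
(d) allowed
(e) allowed
(f) forbidden — Δm_l = +6 (E1 requires Δm_l = 0, ±1)
(g) forbidden — Δm_l = +2 (E1 requires Δm_l = 0, ±1)
(h) forbidden — Δl = +2 (E1 requires Δl = ±1)
Total allowed: 2 of 8.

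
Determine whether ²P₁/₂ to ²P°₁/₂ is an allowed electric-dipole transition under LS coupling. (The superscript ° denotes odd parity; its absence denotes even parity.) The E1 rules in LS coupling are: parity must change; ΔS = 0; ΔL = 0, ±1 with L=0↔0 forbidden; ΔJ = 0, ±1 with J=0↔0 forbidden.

Initial level: S=1/2, L=1, J=1/2, parity even. Final level: S=1/2, L=1, J=1/2, parity odd.
Parity must change: even → odd — satisfied.
ΔS = 0: S: 1/2 → 1/2 — satisfied.
ΔL = 0, ±1 (not L=0↔0): L: 1 → 1, ΔL = +0 — satisfied.
ΔJ = 0, ±1 (not J=0↔0): J: 1/2 → 1/2, ΔJ = +0 — satisfied.
All four E1 rules are satisfied.

allowed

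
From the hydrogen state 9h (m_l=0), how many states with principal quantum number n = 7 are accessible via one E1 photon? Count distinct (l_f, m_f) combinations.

6

E1 requires Δl = ±1, so l_f ∈ {4, 6}; with 0 ≤ l_f ≤ n_f−1 = 6, the allowed l_f values are {4, 6}.
For l_f = 4: m_f ∈ {m_i−1, m_i, m_i+1} ∩ [−4, 4] = {-1, 0, 1} → 3 states.
For l_f = 6: m_f ∈ {m_i−1, m_i, m_i+1} ∩ [−6, 6] = {-1, 0, 1} → 3 states.
Total: 6.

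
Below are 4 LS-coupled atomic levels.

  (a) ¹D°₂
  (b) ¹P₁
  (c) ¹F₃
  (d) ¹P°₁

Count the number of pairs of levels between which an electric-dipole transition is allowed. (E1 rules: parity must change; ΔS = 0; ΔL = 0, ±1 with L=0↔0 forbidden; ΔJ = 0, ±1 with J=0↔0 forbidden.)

3

(a)–(b): allowed.
(a)–(c): allowed.
(a)–(d): forbidden (parity).
(b)–(c): forbidden (parity, ΔL, ΔJ).
(b)–(d): allowed.
(c)–(d): forbidden (ΔL, ΔJ).
Allowed pairs: 3 of 6.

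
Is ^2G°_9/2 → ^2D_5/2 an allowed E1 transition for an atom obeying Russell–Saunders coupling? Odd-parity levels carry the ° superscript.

Parity must change: odd → even — ✓.
ΔS = 0: S: 1/2 → 1/2 — ✓.
ΔL = 0, ±1 (not L=0↔0): L: 4 → 2, ΔL = -2 — ✗.
ΔJ = 0, ±1 (not J=0↔0): J: 9/2 → 5/2, ΔJ = -2 — ✗.
Rule(s) violated: ΔL, ΔJ.

forbidden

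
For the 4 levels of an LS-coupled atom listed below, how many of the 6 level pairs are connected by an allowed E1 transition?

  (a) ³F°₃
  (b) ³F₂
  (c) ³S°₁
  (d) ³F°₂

(a)–(b): allowed.
(a)–(c): forbidden (parity, ΔL, ΔJ).
(a)–(d): forbidden (parity).
(b)–(c): forbidden (ΔL).
(b)–(d): allowed.
(c)–(d): forbidden (parity, ΔL).
Allowed pairs: 2 of 6.

2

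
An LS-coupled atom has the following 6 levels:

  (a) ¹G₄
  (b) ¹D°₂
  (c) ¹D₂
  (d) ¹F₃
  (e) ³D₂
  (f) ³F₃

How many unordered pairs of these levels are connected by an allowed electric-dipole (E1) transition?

(a)–(b): forbidden (ΔL, ΔJ).
(a)–(c): forbidden (parity, ΔL, ΔJ).
(a)–(d): forbidden (parity).
(a)–(e): forbidden (parity, ΔS, ΔL, ΔJ).
(a)–(f): forbidden (parity, ΔS).
(b)–(c): allowed.
(b)–(d): allowed.
(b)–(e): forbidden (ΔS).
(b)–(f): forbidden (ΔS).
(c)–(d): forbidden (parity).
(c)–(e): forbidden (parity, ΔS).
(c)–(f): forbidden (parity, ΔS).
(d)–(e): forbidden (parity, ΔS).
(d)–(f): forbidden (parity, ΔS).
(e)–(f): forbidden (parity).
Allowed pairs: 2 of 15.

2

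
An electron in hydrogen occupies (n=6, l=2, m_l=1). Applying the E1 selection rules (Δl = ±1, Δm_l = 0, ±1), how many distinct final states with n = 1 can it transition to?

0

E1 requires l_f ∈ {1, 3}, but neither lies in [0, 0], so no final state is reachable.
Total: 0.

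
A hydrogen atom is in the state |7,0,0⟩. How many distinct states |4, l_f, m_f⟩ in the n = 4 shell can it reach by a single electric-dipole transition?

3

E1 requires Δl = ±1, so l_f ∈ {-1, 1}; with 0 ≤ l_f ≤ n_f−1 = 3, the allowed l_f values are {1}.
For l_f = 1: m_f ∈ {m_i−1, m_i, m_i+1} ∩ [−1, 1] = {-1, 0, 1} → 3 states.
Total: 3.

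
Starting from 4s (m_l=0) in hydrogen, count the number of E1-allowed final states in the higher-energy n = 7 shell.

3

E1 requires Δl = ±1, so l_f ∈ {-1, 1}; with 0 ≤ l_f ≤ n_f−1 = 6, the allowed l_f values are {1}.
For l_f = 1: m_f ∈ {m_i−1, m_i, m_i+1} ∩ [−1, 1] = {-1, 0, 1} → 3 states.
Total: 3.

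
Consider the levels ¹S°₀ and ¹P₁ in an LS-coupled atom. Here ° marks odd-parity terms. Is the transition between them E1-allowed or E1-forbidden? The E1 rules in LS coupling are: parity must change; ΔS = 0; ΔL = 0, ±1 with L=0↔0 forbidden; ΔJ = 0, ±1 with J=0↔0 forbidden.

Parity must change: odd → even — passes.
ΔS = 0: S: 0 → 0 — passes.
ΔL = 0, ±1 (not L=0↔0): L: 0 → 1, ΔL = +1 — passes.
ΔJ = 0, ±1 (not J=0↔0): J: 0 → 1, ΔJ = +1 — passes.
All four E1 rules are satisfied.

allowed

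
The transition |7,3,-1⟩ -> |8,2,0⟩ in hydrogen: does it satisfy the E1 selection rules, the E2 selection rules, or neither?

E1

Δl = 2 − 3 = -1; l_i + l_f = 5.
Δm_l = +1.
E1 (Δl = ±1, |Δm_l| ≤ 1): satisfied.
E2 (Δl = 0,±2, l_i+l_f ≥ 2, |Δm_l| ≤ 2): not satisfied.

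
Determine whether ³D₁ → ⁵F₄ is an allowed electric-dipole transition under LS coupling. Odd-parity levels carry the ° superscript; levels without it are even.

forbidden

Parity must change: even → even — ✗.
ΔS = 0: S: 1 → 2 — ✗.
ΔL = 0, ±1 (not L=0↔0): L: 2 → 3, ΔL = +1 — ✓.
ΔJ = 0, ±1 (not J=0↔0): J: 1 → 4, ΔJ = +3 — ✗.
Rule(s) violated: parity, ΔS, ΔJ.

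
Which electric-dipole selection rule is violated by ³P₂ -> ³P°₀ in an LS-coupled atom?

Initial level: S=1, L=1, J=2, parity even. Final level: S=1, L=1, J=0, parity odd.
Parity must change: even → odd — satisfied.
ΔS = 0: S: 1 → 1 — satisfied.
ΔL = 0, ±1 (not L=0↔0): L: 1 → 1, ΔL = +0 — satisfied.
ΔJ = 0, ±1 (not J=0↔0): J: 2 → 0, ΔJ = -2 — violated.

the ΔJ = 0, ±1 rule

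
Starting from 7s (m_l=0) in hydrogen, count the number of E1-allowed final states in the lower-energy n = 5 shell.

E1 requires Δl = ±1, so l_f ∈ {-1, 1}; with 0 ≤ l_f ≤ n_f−1 = 4, the allowed l_f values are {1}.
For l_f = 1: m_f ∈ {m_i−1, m_i, m_i+1} ∩ [−1, 1] = {-1, 0, 1} → 3 states.
Total: 3.

3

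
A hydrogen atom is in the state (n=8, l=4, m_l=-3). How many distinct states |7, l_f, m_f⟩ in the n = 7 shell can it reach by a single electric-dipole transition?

E1 requires Δl = ±1, so l_f ∈ {3, 5}; with 0 ≤ l_f ≤ n_f−1 = 6, the allowed l_f values are {3, 5}.
For l_f = 3: m_f ∈ {m_i−1, m_i, m_i+1} ∩ [−3, 3] = {-3, -2} → 2 states.
For l_f = 5: m_f ∈ {m_i−1, m_i, m_i+1} ∩ [−5, 5] = {-4, -3, -2} → 3 states.
Total: 5.

5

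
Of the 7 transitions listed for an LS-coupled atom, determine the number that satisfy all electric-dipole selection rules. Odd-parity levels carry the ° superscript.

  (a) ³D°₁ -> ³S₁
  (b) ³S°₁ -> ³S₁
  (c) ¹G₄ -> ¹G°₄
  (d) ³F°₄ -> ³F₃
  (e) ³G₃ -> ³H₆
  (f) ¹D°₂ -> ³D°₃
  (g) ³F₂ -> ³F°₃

3

(a) forbidden (ΔL fails)
(b) forbidden (ΔL fails)
(c) allowed
(d) allowed
(e) forbidden (parity, ΔJ fail)
(f) forbidden (parity, ΔS fail)
(g) allowed
Total allowed: 3 of 7.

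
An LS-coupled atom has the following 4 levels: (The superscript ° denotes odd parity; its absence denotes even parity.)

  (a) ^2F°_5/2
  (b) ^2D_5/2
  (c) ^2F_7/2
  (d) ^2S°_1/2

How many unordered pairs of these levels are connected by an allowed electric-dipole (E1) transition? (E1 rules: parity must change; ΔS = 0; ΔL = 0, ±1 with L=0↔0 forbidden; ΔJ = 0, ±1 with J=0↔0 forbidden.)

(a)–(b): allowed.
(a)–(c): allowed.
(a)–(d): forbidden (parity, ΔL, ΔJ).
(b)–(c): forbidden (parity).
(b)–(d): forbidden (ΔL, ΔJ).
(c)–(d): forbidden (ΔL, ΔJ).
Allowed pairs: 2 of 6.

2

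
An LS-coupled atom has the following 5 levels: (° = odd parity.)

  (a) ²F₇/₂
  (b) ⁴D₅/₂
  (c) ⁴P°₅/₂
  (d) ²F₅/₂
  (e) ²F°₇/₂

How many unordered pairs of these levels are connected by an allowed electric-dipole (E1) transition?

3

(a)–(b): forbidden (parity, ΔS).
(a)–(c): forbidden (ΔS, ΔL).
(a)–(d): forbidden (parity).
(a)–(e): allowed.
(b)–(c): allowed.
(b)–(d): forbidden (parity, ΔS).
(b)–(e): forbidden (ΔS).
(c)–(d): forbidden (ΔS, ΔL).
(c)–(e): forbidden (parity, ΔS, ΔL).
(d)–(e): allowed.
Allowed pairs: 3 of 10.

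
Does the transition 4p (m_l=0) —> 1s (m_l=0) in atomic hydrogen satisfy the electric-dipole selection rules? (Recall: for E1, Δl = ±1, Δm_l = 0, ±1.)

allowed

Initial l = 1, final l = 0, so Δl = -1. E1 requires Δl = ±1: ok.
m_l: 0 → 0 (Δm_l = +0). |Δm_l| ≤ 1 ok.
All E1 selection rules are satisfied.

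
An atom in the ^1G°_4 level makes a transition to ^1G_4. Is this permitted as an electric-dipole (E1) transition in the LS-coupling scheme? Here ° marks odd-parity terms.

Reading off the term symbols: S 0→0, L 4→4, J 4→4, parity odd→even.
Parity must change: odd → even — ok.
ΔS = 0: S: 0 → 0 — ok.
ΔL = 0, ±1 (not L=0↔0): L: 4 → 4, ΔL = +0 — ok.
ΔJ = 0, ±1 (not J=0↔0): J: 4 → 4, ΔJ = +0 — ok.
All four E1 rules are satisfied.

allowed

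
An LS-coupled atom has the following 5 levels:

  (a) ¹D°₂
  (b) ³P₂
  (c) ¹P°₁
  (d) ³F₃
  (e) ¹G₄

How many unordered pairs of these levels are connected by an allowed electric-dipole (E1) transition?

(a)–(b): forbidden (ΔS).
(a)–(c): forbidden (parity).
(a)–(d): forbidden (ΔS).
(a)–(e): forbidden (ΔL, ΔJ).
(b)–(c): forbidden (ΔS).
(b)–(d): forbidden (parity, ΔL).
(b)–(e): forbidden (parity, ΔS, ΔL, ΔJ).
(c)–(d): forbidden (ΔS, ΔL, ΔJ).
(c)–(e): forbidden (ΔL, ΔJ).
(d)–(e): forbidden (parity, ΔS).
Allowed pairs: 0 of 10.

0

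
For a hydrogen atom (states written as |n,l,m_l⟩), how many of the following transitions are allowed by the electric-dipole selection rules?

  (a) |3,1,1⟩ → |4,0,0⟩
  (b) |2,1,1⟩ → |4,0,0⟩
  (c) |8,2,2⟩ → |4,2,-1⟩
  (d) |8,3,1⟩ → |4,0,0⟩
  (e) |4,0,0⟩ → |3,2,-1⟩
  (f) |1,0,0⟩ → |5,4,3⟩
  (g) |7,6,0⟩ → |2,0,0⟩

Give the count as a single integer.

2

(a) allowed
(b) allowed
(c) forbidden — Δl = +0 (E1 requires Δl = ±1); Δm_l = -3 (E1 requires Δm_l = 0, ±1)
(d) forbidden — Δl = -3 (E1 requires Δl = ±1)
(e) forbidden — Δl = +2 (E1 requires Δl = ±1)
(f) forbidden — Δl = +4 (E1 requires Δl = ±1); Δm_l = +3 (E1 requires Δm_l = 0, ±1)
(g) forbidden — Δl = -6 (E1 requires Δl = ±1)
Total allowed: 2 of 7.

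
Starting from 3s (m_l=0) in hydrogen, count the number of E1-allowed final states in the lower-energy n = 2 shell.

3

E1 requires Δl = ±1, so l_f ∈ {-1, 1}; with 0 ≤ l_f ≤ n_f−1 = 1, the allowed l_f values are {1}.
For l_f = 1: m_f ∈ {m_i−1, m_i, m_i+1} ∩ [−1, 1] = {-1, 0, 1} → 3 states.
Total: 3.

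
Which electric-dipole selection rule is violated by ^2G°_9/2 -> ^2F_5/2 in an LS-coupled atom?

Reading off the term symbols: S 1/2→1/2, L 4→3, J 9/2→5/2, parity odd→even.
Parity must change: odd → even — ✓.
ΔS = 0: S: 1/2 → 1/2 — ✓.
ΔL = 0, ±1 (not L=0↔0): L: 4 → 3, ΔL = -1 — ✓.
ΔJ = 0, ±1 (not J=0↔0): J: 9/2 → 5/2, ΔJ = -2 — ✗.

the ΔJ = 0, ±1 rule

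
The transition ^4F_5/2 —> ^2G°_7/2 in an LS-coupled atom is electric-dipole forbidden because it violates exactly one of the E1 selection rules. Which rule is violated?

the ΔS = 0 rule

Reading off the term symbols: S 3/2→1/2, L 3→4, J 5/2→7/2, parity even→odd.
Parity must change: even → odd — ok.
ΔS = 0: S: 3/2 → 1/2 — fails.
ΔL = 0, ±1 (not L=0↔0): L: 3 → 4, ΔL = +1 — ok.
ΔJ = 0, ±1 (not J=0↔0): J: 5/2 → 7/2, ΔJ = +1 — ok.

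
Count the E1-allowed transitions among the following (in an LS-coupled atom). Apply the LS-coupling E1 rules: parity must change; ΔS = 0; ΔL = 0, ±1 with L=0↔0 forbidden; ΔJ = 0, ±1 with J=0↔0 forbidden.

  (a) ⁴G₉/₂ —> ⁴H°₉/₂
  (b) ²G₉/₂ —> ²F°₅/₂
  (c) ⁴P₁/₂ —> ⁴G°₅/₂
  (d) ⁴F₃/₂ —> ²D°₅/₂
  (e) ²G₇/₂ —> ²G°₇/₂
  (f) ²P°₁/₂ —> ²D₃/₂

3

(a) allowed
(b) forbidden (ΔJ fails)
(c) forbidden (ΔL, ΔJ fail)
(d) forbidden (ΔS fails)
(e) allowed
(f) allowed
Total allowed: 3 of 6.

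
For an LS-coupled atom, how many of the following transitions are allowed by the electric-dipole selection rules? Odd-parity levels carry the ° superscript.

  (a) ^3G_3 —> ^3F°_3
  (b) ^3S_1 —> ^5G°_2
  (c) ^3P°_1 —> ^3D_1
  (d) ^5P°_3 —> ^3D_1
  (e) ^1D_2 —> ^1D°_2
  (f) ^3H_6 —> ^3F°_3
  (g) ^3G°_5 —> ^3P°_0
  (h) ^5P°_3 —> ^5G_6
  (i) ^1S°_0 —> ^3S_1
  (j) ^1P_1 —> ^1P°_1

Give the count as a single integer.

4

(a) allowed
(b) forbidden (ΔS, ΔL fail)
(c) allowed
(d) forbidden (ΔS, ΔJ fail)
(e) allowed
(f) forbidden (ΔL, ΔJ fail)
(g) forbidden (parity, ΔL, ΔJ fail)
(h) forbidden (ΔL, ΔJ fail)
(i) forbidden (ΔS, ΔL fail)
(j) allowed
Total allowed: 4 of 10.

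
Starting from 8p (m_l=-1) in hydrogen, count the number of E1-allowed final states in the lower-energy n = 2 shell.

E1 requires Δl = ±1, so l_f ∈ {0, 2}; with 0 ≤ l_f ≤ n_f−1 = 1, the allowed l_f values are {0}.
For l_f = 0: m_f ∈ {m_i−1, m_i, m_i+1} ∩ [−0, 0] = {0} → 1 state.
Total: 1.

1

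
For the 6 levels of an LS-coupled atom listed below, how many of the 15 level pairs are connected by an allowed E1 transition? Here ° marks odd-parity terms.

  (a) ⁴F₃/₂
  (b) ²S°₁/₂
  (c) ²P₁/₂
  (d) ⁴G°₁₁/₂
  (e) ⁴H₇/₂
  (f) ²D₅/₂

1

(a)–(b): forbidden (ΔS, ΔL).
(a)–(c): forbidden (parity, ΔS, ΔL).
(a)–(d): forbidden (ΔJ).
(a)–(e): forbidden (parity, ΔL, ΔJ).
(a)–(f): forbidden (parity, ΔS).
(b)–(c): allowed.
(b)–(d): forbidden (parity, ΔS, ΔL, ΔJ).
(b)–(e): forbidden (ΔS, ΔL, ΔJ).
(b)–(f): forbidden (ΔL, ΔJ).
(c)–(d): forbidden (ΔS, ΔL, ΔJ).
(c)–(e): forbidden (parity, ΔS, ΔL, ΔJ).
(c)–(f): forbidden (parity, ΔJ).
(d)–(e): forbidden (ΔJ).
(d)–(f): forbidden (ΔS, ΔL, ΔJ).
(e)–(f): forbidden (parity, ΔS, ΔL).
Allowed pairs: 1 of 15.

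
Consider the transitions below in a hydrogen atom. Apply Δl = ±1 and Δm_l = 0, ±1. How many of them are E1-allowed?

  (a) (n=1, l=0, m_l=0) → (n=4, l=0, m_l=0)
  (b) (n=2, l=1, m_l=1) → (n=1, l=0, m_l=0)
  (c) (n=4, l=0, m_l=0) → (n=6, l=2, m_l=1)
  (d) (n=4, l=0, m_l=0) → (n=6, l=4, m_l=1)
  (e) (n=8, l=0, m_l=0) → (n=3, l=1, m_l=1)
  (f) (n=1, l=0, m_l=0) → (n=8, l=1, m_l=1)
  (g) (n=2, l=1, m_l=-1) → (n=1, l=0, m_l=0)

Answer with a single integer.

4

(a) forbidden — Δl = +0 (E1 requires Δl = ±1)
(b) allowed
(c) forbidden — Δl = +2 (E1 requires Δl = ±1)
(d) forbidden — Δl = +4 (E1 requires Δl = ±1)
(e) allowed
(f) allowed
(g) allowed
Total allowed: 4 of 7.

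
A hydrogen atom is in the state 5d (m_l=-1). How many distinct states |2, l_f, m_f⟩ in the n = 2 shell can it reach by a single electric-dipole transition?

E1 requires Δl = ±1, so l_f ∈ {1, 3}; with 0 ≤ l_f ≤ n_f−1 = 1, the allowed l_f values are {1}.
For l_f = 1: m_f ∈ {m_i−1, m_i, m_i+1} ∩ [−1, 1] = {-1, 0} → 2 states.
Total: 2.

2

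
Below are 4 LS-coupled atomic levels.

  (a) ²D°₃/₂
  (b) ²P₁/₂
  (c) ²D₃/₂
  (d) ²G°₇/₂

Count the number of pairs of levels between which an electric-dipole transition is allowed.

2

(a)–(b): allowed.
(a)–(c): allowed.
(a)–(d): forbidden (parity, ΔL, ΔJ).
(b)–(c): forbidden (parity).
(b)–(d): forbidden (ΔL, ΔJ).
(c)–(d): forbidden (ΔL, ΔJ).
Allowed pairs: 2 of 6.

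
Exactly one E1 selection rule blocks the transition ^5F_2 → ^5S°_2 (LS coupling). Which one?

the ΔL = 0, ±1 rule

Parity must change: even → odd — ✓.
ΔS = 0: S: 2 → 2 — ✓.
ΔL = 0, ±1 (not L=0↔0): L: 3 → 0, ΔL = -3 — ✗.
ΔJ = 0, ±1 (not J=0↔0): J: 2 → 2, ΔJ = +0 — ✓.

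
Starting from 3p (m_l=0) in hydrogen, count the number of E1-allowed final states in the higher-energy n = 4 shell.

4

E1 requires Δl = ±1, so l_f ∈ {0, 2}; with 0 ≤ l_f ≤ n_f−1 = 3, the allowed l_f values are {0, 2}.
For l_f = 0: m_f ∈ {m_i−1, m_i, m_i+1} ∩ [−0, 0] = {0} → 1 state.
For l_f = 2: m_f ∈ {m_i−1, m_i, m_i+1} ∩ [−2, 2] = {-1, 0, 1} → 3 states.
Total: 4.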